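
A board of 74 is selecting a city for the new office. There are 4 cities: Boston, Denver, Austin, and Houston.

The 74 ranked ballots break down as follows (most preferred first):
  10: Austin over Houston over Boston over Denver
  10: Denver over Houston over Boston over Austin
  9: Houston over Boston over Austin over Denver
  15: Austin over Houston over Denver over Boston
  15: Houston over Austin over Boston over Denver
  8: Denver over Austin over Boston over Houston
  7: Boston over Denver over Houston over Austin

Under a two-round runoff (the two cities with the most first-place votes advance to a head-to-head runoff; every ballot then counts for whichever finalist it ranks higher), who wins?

Round 1 first-place votes: Boston 7, Denver 18, Austin 25, Houston 24. Austin and Houston advance.
Runoff: Austin is ranked above Houston on 33 ballots, Houston above Austin on 41.

Houston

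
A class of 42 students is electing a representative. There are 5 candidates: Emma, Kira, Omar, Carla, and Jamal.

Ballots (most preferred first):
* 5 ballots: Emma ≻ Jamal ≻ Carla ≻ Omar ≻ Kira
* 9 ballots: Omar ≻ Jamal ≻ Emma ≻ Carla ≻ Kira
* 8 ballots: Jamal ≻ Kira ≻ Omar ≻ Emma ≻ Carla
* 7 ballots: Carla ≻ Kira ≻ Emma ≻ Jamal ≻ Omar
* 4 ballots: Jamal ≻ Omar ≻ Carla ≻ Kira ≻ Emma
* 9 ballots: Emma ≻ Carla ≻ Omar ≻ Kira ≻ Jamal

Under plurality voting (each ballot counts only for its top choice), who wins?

Emma

First-place votes: Emma 14, Kira 0, Omar 9, Carla 7, Jamal 12.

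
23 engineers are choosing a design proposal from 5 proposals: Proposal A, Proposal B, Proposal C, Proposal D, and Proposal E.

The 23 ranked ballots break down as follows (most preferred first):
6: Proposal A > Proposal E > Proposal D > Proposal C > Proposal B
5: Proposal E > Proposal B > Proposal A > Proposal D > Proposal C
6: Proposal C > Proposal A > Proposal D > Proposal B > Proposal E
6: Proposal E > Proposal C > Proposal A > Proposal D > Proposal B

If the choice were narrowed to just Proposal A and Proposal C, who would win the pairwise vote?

Proposal C

Proposal A is ranked above Proposal C on 11 ballots; Proposal C above Proposal A on 12.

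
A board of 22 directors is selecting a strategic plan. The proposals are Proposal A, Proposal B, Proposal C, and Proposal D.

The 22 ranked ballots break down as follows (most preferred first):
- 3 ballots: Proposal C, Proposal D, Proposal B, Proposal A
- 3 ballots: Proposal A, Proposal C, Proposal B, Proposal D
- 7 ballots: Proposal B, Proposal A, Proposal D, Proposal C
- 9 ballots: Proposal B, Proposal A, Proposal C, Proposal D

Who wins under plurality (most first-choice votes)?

Proposal B

First-place votes: Proposal A 3, Proposal B 16, Proposal C 3, Proposal D 0.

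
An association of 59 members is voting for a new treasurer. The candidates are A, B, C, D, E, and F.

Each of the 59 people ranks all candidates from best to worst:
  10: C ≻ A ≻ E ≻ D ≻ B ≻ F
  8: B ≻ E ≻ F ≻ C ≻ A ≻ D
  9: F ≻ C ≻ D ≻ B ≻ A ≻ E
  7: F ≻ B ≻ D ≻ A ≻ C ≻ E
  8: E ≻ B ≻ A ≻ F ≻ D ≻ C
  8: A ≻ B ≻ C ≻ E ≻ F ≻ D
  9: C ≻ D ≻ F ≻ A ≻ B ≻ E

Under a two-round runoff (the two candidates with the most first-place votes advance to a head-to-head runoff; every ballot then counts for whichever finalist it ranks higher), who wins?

F

Round 1 first-place votes: A 8, B 8, C 19, D 0, E 8, F 16. C and F advance.
Runoff: C is ranked above F on 27 ballots, F above C on 32.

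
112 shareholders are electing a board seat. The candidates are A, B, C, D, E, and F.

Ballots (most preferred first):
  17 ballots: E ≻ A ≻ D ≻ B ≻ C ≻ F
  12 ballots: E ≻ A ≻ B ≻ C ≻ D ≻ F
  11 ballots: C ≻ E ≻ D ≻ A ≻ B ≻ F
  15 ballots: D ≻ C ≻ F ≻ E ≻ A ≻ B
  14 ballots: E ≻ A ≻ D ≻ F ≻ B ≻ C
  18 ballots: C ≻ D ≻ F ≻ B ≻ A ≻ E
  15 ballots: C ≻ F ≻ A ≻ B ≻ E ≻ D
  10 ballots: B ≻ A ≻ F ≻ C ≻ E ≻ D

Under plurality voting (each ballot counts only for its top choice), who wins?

C

First-place votes: A 0, B 10, C 44, D 15, E 43, F 0.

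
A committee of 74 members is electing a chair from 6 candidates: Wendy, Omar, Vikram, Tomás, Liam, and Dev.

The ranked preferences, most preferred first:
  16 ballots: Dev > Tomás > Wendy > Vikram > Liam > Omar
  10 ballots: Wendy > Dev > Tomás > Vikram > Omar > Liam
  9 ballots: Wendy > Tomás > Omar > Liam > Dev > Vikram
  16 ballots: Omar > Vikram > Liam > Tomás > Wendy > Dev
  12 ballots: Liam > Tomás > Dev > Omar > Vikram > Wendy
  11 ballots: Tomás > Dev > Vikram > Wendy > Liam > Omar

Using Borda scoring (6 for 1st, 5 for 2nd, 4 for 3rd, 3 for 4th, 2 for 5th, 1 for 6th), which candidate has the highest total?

Wendy: 16×4 + 10×6 + 9×6 + 16×2 + 12×1 + 11×3 = 255
Omar: 16×1 + 10×2 + 9×4 + 16×6 + 12×3 + 11×1 = 215
Vikram: 16×3 + 10×3 + 9×1 + 16×5 + 12×2 + 11×4 = 235
Tomás: 16×5 + 10×4 + 9×5 + 16×3 + 12×5 + 11×6 = 339
Liam: 16×2 + 10×1 + 9×3 + 16×4 + 12×6 + 11×2 = 227
Dev: 16×6 + 10×5 + 9×2 + 16×1 + 12×4 + 11×5 = 283

Tomás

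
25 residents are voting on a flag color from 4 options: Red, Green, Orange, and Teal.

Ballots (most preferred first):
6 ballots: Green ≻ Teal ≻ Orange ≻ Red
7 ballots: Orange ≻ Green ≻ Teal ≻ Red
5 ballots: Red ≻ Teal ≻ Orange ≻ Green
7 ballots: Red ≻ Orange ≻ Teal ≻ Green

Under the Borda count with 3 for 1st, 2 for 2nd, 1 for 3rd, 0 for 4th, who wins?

Orange

Red: 6×0 + 7×0 + 5×3 + 7×3 = 36
Green: 6×3 + 7×2 + 5×0 + 7×0 = 32
Orange: 6×1 + 7×3 + 5×1 + 7×2 = 46
Teal: 6×2 + 7×1 + 5×2 + 7×1 = 36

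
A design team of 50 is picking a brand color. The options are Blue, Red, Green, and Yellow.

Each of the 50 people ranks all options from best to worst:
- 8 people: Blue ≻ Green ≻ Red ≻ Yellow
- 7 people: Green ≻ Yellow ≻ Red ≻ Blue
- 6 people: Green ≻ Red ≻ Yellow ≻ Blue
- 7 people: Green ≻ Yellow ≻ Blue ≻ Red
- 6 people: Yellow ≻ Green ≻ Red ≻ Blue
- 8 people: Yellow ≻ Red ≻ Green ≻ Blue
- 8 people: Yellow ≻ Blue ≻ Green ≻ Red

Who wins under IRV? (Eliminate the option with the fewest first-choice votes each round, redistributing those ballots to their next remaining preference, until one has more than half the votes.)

Round 1: Blue 8, Red 0, Green 20, Yellow 22. Red eliminated.
Round 2: Blue 8, Green 20, Yellow 22. Blue eliminated.
Round 3: Green 28, Yellow 22. Green has a majority (≥26).

Green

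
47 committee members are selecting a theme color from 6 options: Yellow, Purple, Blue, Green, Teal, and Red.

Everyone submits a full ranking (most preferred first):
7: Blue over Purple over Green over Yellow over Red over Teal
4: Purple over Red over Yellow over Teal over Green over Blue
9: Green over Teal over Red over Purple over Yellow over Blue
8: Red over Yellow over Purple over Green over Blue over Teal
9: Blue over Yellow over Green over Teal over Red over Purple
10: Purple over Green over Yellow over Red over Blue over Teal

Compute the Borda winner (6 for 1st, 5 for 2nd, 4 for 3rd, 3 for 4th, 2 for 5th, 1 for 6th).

Green

Yellow: 7×3 + 4×4 + 9×2 + 8×5 + 9×5 + 10×4 = 180
Purple: 7×5 + 4×6 + 9×3 + 8×4 + 9×1 + 10×6 = 187
Blue: 7×6 + 4×1 + 9×1 + 8×2 + 9×6 + 10×2 = 145
Green: 7×4 + 4×2 + 9×6 + 8×3 + 9×4 + 10×5 = 200
Teal: 7×1 + 4×3 + 9×5 + 8×1 + 9×3 + 10×1 = 109
Red: 7×2 + 4×5 + 9×4 + 8×6 + 9×2 + 10×3 = 166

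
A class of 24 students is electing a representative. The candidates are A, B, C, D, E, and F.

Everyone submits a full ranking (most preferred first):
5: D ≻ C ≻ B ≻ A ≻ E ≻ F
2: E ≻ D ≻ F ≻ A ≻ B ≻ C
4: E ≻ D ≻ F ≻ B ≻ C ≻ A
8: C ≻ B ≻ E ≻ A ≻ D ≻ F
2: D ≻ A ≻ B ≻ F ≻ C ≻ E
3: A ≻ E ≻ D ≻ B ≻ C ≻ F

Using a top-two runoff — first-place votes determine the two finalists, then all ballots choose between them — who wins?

Round 1 first-place votes: A 3, B 0, C 8, D 7, E 6, F 0. C and D advance.
Runoff: C is ranked above D on 8 ballots, D above C on 16.

D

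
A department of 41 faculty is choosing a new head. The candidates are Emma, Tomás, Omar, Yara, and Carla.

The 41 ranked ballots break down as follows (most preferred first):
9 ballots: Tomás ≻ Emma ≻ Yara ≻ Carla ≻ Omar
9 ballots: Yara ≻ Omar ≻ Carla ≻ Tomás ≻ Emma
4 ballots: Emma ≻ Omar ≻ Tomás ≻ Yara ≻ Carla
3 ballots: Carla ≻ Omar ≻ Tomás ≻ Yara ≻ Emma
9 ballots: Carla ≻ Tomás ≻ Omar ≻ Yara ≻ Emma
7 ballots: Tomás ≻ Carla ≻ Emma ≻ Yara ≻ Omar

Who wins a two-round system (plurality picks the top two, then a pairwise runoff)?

Round 1 first-place votes: Emma 4, Tomás 16, Omar 0, Yara 9, Carla 12. Tomás and Carla advance.
Runoff: Tomás is ranked above Carla on 20 ballots, Carla above Tomás on 21.

Carla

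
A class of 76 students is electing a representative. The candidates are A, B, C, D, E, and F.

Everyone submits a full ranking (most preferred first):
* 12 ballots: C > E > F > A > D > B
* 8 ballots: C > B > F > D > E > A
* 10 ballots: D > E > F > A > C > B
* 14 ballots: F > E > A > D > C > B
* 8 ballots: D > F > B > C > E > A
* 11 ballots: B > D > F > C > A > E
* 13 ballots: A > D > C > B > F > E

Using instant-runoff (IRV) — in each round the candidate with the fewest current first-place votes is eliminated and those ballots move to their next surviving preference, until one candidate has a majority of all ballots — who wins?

Round 1: A 13, B 11, C 20, D 18, E 0, F 14. E eliminated.
Round 2: A 13, B 11, C 20, D 18, F 14. B eliminated.
Round 3: A 13, C 20, D 29, F 14. A eliminated.
Round 4: C 20, D 42, F 14. D has a majority (≥39).

D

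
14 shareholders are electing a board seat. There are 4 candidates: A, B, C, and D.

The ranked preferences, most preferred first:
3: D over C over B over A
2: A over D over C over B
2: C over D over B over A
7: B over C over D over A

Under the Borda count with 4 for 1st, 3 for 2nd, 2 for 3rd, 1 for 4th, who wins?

A: 3×1 + 2×4 + 2×1 + 7×1 = 20
B: 3×2 + 2×1 + 2×2 + 7×4 = 40
C: 3×3 + 2×2 + 2×4 + 7×3 = 42
D: 3×4 + 2×3 + 2×3 + 7×2 = 38

C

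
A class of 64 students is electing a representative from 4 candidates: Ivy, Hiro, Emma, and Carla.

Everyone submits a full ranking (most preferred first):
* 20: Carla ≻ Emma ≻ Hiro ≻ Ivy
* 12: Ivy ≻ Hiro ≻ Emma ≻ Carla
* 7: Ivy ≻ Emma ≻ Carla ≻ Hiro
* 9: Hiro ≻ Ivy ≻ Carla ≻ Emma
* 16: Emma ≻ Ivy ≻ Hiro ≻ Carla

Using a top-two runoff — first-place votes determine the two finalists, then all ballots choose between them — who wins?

Round 1 first-place votes: Ivy 19, Hiro 9, Emma 16, Carla 20. Carla and Ivy advance.
Runoff: Carla is ranked above Ivy on 20 ballots, Ivy above Carla on 44.

Ivy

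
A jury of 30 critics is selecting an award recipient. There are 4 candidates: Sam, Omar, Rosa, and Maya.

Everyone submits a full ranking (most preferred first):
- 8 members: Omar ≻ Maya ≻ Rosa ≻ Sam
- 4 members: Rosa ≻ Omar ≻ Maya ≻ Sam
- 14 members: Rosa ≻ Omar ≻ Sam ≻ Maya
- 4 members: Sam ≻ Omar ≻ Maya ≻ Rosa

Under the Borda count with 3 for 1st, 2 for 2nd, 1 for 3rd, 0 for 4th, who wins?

Omar

Sam: 8×0 + 4×0 + 14×1 + 4×3 = 26
Omar: 8×3 + 4×2 + 14×2 + 4×2 = 68
Rosa: 8×1 + 4×3 + 14×3 + 4×0 = 62
Maya: 8×2 + 4×1 + 14×0 + 4×1 = 24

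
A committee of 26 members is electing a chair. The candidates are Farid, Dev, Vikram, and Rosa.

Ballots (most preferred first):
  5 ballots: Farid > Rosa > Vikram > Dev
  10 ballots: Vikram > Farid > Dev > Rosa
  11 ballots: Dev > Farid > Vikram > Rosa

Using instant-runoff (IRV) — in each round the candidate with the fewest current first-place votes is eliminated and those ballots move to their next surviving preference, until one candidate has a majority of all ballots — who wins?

Vikram

Round 1: Farid 5, Dev 11, Vikram 10, Rosa 0. Rosa eliminated.
Round 2: Farid 5, Dev 11, Vikram 10. Farid eliminated.
Round 3: Dev 11, Vikram 15. Vikram has a majority (≥14).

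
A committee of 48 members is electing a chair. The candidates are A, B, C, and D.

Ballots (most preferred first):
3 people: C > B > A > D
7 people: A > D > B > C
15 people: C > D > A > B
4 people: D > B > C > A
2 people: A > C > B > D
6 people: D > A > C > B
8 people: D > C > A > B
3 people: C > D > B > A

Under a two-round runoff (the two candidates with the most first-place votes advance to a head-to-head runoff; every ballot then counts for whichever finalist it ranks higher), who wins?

D

Round 1 first-place votes: A 9, B 0, C 21, D 18. C and D advance.
Runoff: C is ranked above D on 23 ballots, D above C on 25.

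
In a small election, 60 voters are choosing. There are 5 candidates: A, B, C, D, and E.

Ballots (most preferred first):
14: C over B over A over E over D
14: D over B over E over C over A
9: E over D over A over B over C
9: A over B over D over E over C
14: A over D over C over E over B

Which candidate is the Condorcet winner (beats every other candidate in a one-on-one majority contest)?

A vs B: 32–28
A vs C: 32–28
A vs D: 37–23
A vs E: 37–23
A beats every other candidate.

A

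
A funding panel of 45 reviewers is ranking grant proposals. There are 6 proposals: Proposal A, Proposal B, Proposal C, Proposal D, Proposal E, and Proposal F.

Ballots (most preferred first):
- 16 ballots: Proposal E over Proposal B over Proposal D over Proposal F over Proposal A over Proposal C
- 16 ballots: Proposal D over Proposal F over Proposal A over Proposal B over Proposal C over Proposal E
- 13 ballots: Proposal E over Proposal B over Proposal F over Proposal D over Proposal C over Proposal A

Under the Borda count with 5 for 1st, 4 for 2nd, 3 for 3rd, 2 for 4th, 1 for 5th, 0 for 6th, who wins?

Proposal A: 16×1 + 16×3 + 13×0 = 64
Proposal B: 16×4 + 16×2 + 13×4 = 148
Proposal C: 16×0 + 16×1 + 13×1 = 29
Proposal D: 16×3 + 16×5 + 13×2 = 154
Proposal E: 16×5 + 16×0 + 13×5 = 145
Proposal F: 16×2 + 16×4 + 13×3 = 135

Proposal D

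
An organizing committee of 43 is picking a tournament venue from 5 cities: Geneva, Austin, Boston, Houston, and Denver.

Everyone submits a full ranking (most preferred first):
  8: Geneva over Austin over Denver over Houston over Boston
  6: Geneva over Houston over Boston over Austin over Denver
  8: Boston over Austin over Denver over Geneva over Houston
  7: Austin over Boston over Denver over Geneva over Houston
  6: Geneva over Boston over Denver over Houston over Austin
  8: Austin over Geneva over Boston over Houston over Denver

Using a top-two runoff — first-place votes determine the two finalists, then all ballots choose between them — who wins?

Round 1 first-place votes: Geneva 20, Austin 15, Boston 8, Houston 0, Denver 0. Geneva and Austin advance.
Runoff: Geneva is ranked above Austin on 20 ballots, Austin above Geneva on 23.

Austin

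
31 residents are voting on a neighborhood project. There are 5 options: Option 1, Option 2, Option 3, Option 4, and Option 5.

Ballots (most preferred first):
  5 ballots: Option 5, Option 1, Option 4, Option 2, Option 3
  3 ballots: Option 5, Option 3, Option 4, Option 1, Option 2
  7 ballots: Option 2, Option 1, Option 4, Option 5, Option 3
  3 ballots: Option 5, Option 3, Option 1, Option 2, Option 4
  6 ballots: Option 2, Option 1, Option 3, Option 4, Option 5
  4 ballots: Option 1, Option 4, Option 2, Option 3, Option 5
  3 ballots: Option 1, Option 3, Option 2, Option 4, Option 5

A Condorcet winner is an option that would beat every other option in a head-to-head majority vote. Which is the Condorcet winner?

Option 1

Option 1 vs Option 2: 18–13
Option 1 vs Option 3: 25–6
Option 1 vs Option 4: 28–3
Option 1 vs Option 5: 20–11
Option 1 beats every other option.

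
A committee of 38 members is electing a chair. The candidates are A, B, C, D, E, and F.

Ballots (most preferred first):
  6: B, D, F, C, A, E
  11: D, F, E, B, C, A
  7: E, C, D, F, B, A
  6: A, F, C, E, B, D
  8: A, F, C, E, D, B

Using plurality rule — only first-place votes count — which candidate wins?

A

First-place votes: A 14, B 6, C 0, D 11, E 7, F 0.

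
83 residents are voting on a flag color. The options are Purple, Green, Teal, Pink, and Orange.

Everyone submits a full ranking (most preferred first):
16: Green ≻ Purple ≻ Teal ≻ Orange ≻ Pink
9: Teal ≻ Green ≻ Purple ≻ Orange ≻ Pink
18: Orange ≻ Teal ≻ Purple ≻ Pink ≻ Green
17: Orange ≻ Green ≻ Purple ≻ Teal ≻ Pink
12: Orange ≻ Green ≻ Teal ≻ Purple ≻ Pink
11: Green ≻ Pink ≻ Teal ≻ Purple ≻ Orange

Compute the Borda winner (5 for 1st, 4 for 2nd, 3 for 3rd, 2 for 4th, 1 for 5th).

Purple: 16×4 + 9×3 + 18×3 + 17×3 + 12×2 + 11×2 = 242
Green: 16×5 + 9×4 + 18×1 + 17×4 + 12×4 + 11×5 = 305
Teal: 16×3 + 9×5 + 18×4 + 17×2 + 12×3 + 11×3 = 268
Pink: 16×1 + 9×1 + 18×2 + 17×1 + 12×1 + 11×4 = 134
Orange: 16×2 + 9×2 + 18×5 + 17×5 + 12×5 + 11×1 = 296

Green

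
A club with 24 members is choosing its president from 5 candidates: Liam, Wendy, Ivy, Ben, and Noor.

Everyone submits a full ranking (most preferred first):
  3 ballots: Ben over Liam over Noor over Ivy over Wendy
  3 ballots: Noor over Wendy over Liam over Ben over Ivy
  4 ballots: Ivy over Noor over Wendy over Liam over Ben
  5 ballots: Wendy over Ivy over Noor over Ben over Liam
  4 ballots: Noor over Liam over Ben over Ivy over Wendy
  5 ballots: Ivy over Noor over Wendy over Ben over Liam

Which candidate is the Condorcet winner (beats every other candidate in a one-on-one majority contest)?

Ivy vs Liam: 14–10
Ivy vs Wendy: 16–8
Ivy vs Ben: 14–10
Ivy vs Noor: 14–10
Ivy beats every other candidate.

Ivy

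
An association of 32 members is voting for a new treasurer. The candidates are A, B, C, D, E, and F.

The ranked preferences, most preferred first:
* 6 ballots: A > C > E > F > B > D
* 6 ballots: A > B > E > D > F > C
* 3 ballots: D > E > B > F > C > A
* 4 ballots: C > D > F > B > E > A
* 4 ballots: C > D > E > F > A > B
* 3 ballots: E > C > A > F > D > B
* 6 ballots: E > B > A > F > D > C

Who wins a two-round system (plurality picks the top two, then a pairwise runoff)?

E

Round 1 first-place votes: A 12, B 0, C 8, D 3, E 9, F 0. A and E advance.
Runoff: A is ranked above E on 12 ballots, E above A on 20.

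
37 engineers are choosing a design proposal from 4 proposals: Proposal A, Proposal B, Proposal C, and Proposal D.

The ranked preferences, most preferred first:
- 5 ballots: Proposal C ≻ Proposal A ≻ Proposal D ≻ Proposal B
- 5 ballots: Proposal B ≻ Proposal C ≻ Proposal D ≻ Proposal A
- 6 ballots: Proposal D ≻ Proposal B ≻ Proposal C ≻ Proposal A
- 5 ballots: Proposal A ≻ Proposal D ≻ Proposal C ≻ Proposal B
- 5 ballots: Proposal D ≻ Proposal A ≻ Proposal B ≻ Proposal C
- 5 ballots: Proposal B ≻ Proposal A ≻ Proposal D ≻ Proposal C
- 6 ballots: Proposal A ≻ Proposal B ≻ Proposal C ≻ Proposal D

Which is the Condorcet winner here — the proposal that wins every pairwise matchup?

Proposal A vs Proposal B: 21–16
Proposal A vs Proposal C: 21–16
Proposal A vs Proposal D: 21–16
Proposal A beats every other proposal.

Proposal A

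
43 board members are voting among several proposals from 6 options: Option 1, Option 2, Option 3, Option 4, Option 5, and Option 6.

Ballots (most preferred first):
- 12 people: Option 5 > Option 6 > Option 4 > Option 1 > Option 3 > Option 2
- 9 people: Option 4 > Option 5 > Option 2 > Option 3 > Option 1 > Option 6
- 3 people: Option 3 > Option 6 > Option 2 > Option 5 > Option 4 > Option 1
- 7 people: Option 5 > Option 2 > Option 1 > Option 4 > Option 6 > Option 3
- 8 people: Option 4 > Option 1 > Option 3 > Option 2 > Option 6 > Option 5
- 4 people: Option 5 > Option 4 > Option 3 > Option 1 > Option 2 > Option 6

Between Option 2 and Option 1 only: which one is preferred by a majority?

Option 2 is ranked above Option 1 on 19 ballots; Option 1 above Option 2 on 24.

Option 1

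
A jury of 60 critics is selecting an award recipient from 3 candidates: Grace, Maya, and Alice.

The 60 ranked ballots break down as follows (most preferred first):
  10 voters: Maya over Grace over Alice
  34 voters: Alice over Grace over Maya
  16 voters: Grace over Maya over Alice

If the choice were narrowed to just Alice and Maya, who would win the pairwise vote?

Alice is ranked above Maya on 34 ballots; Maya above Alice on 26.

Alice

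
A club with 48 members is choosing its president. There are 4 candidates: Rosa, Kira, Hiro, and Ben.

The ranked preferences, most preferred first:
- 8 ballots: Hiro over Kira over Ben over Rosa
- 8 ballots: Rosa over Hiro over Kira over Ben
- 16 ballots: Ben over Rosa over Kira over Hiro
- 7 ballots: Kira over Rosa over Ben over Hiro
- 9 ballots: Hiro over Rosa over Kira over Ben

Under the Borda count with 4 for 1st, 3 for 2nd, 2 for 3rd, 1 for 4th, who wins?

Rosa

Rosa: 8×1 + 8×4 + 16×3 + 7×3 + 9×3 = 136
Kira: 8×3 + 8×2 + 16×2 + 7×4 + 9×2 = 118
Hiro: 8×4 + 8×3 + 16×1 + 7×1 + 9×4 = 115
Ben: 8×2 + 8×1 + 16×4 + 7×2 + 9×1 = 111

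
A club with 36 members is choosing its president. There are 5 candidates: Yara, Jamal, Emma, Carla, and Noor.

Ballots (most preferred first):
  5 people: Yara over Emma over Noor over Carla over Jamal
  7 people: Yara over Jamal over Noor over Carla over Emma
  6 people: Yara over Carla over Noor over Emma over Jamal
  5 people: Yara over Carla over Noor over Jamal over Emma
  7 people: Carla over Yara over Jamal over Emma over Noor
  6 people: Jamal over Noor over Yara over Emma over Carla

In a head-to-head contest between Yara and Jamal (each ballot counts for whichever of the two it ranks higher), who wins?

Yara is ranked above Jamal on 30 ballots; Jamal above Yara on 6.

Yara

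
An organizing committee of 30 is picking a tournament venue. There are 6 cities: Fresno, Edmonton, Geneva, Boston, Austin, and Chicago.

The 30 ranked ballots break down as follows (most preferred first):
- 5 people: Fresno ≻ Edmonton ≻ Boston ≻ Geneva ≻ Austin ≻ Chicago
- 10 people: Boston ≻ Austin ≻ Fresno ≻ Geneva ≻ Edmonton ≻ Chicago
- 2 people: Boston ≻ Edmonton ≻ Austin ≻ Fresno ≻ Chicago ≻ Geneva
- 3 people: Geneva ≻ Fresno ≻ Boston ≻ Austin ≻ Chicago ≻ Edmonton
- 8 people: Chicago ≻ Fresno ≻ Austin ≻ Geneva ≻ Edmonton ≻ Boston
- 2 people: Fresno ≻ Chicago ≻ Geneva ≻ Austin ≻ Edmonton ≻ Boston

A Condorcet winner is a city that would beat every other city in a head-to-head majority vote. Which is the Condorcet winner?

Fresno

Fresno vs Edmonton: 28–2
Fresno vs Geneva: 27–3
Fresno vs Boston: 18–12
Fresno vs Austin: 18–12
Fresno vs Chicago: 22–8
Fresno beats every other city.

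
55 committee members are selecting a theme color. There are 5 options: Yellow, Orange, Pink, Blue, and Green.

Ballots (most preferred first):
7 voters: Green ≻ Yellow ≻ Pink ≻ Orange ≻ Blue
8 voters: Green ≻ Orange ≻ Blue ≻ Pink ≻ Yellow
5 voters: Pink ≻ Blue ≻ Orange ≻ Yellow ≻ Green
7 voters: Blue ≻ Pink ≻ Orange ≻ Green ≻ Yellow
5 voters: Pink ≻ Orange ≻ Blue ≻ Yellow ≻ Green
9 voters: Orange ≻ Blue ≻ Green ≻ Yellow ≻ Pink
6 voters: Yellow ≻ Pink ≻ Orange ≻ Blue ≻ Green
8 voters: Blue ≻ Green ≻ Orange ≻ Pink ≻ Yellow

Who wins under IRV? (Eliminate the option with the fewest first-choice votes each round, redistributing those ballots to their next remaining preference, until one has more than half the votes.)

Round 1: Yellow 6, Orange 9, Pink 10, Blue 15, Green 15. Yellow eliminated.
Round 2: Orange 9, Pink 16, Blue 15, Green 15. Orange eliminated.
Round 3: Pink 16, Blue 24, Green 15. Green eliminated.
Round 4: Pink 23, Blue 32. Blue has a majority (≥28).

Blue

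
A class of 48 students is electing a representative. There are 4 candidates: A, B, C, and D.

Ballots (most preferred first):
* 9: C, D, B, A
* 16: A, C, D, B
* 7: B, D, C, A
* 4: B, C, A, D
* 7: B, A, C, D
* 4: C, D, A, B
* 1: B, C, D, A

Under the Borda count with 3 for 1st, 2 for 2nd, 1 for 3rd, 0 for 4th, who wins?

C

A: 9×0 + 16×3 + 7×0 + 4×1 + 7×2 + 4×1 + 1×0 = 70
B: 9×1 + 16×0 + 7×3 + 4×3 + 7×3 + 4×0 + 1×3 = 66
C: 9×3 + 16×2 + 7×1 + 4×2 + 7×1 + 4×3 + 1×2 = 95
D: 9×2 + 16×1 + 7×2 + 4×0 + 7×0 + 4×2 + 1×1 = 57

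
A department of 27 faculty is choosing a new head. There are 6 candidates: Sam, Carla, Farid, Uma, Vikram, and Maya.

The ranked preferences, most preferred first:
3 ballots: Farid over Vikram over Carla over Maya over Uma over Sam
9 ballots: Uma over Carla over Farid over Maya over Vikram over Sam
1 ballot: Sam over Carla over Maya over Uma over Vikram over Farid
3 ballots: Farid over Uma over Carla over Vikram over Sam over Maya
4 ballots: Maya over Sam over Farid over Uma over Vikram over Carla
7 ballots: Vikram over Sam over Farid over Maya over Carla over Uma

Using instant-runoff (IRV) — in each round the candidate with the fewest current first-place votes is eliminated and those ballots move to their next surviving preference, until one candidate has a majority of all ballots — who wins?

Round 1: Sam 1, Carla 0, Farid 6, Uma 9, Vikram 7, Maya 4. Carla eliminated.
Round 2: Sam 1, Farid 6, Uma 9, Vikram 7, Maya 4. Sam eliminated.
Round 3: Farid 6, Uma 9, Vikram 7, Maya 5. Maya eliminated.
Round 4: Farid 10, Uma 10, Vikram 7. Vikram eliminated.
Round 5: Farid 17, Uma 10. Farid has a majority (≥14).

Farid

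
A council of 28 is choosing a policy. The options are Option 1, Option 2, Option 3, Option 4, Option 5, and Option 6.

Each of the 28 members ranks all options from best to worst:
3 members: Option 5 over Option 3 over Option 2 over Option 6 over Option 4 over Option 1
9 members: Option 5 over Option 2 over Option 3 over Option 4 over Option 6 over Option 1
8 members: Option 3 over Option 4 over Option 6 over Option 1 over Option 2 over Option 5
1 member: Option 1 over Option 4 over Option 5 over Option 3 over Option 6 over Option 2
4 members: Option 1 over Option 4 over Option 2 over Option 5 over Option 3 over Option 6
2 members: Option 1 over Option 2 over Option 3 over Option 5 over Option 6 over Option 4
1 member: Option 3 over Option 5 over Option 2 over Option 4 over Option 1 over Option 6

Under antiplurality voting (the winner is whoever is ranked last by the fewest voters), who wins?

Option 3

Last-place votes: Option 1 12, Option 2 1, Option 3 0, Option 4 2, Option 5 8, Option 6 5.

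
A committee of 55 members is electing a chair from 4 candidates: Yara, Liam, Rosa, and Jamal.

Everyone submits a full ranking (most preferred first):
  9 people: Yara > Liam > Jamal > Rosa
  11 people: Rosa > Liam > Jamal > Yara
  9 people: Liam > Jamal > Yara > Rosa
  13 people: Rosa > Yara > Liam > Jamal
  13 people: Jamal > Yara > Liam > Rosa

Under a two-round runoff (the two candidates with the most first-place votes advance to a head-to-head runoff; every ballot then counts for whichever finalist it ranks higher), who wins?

Jamal

Round 1 first-place votes: Yara 9, Liam 9, Rosa 24, Jamal 13. Rosa and Jamal advance.
Runoff: Rosa is ranked above Jamal on 24 ballots, Jamal above Rosa on 31.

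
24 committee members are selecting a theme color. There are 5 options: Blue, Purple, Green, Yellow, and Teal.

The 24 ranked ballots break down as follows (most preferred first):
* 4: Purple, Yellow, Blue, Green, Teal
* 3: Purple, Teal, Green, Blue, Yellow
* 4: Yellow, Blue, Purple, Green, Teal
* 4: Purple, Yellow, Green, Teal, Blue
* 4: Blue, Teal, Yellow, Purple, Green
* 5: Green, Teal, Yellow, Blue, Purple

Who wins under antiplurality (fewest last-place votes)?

Last-place votes: Blue 4, Purple 5, Green 4, Yellow 3, Teal 8.

Yellow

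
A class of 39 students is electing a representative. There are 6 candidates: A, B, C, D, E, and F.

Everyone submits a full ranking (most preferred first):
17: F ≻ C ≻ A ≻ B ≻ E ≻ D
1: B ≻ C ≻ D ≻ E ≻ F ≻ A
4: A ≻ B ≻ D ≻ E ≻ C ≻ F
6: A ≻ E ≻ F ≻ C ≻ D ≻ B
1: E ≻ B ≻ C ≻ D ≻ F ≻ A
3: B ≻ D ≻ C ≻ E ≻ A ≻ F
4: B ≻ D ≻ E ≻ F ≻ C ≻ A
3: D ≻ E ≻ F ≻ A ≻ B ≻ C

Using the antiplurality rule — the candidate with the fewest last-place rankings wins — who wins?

Last-place votes: A 6, B 6, C 3, D 17, E 0, F 7.

E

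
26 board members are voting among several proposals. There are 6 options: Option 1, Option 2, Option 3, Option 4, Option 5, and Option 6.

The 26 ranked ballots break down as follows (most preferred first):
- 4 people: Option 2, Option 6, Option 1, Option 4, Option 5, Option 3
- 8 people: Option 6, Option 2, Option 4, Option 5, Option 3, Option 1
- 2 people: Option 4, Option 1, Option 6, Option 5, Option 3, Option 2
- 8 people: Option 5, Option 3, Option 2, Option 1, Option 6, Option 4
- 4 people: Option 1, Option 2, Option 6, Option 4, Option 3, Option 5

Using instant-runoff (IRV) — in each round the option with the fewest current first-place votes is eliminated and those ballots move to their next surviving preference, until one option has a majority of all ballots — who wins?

Round 1: Option 1 4, Option 2 4, Option 3 0, Option 4 2, Option 5 8, Option 6 8. Option 3 eliminated.
Round 2: Option 1 4, Option 2 4, Option 4 2, Option 5 8, Option 6 8. Option 4 eliminated.
Round 3: Option 1 6, Option 2 4, Option 5 8, Option 6 8. Option 2 eliminated.
Round 4: Option 1 6, Option 5 8, Option 6 12. Option 1 eliminated.
Round 5: Option 5 8, Option 6 18. Option 6 has a majority (≥14).

Option 6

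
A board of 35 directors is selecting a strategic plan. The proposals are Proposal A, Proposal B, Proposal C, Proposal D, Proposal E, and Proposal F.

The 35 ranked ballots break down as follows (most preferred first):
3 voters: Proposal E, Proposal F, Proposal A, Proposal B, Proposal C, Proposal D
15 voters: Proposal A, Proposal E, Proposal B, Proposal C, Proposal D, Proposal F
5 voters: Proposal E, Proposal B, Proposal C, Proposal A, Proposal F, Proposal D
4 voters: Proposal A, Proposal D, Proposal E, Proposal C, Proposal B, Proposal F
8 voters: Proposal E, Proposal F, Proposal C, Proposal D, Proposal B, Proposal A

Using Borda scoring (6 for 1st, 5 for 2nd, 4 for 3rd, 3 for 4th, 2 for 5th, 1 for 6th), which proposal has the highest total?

Proposal A: 3×4 + 15×6 + 5×3 + 4×6 + 8×1 = 149
Proposal B: 3×3 + 15×4 + 5×5 + 4×2 + 8×2 = 118
Proposal C: 3×2 + 15×3 + 5×4 + 4×3 + 8×4 = 115
Proposal D: 3×1 + 15×2 + 5×1 + 4×5 + 8×3 = 82
Proposal E: 3×6 + 15×5 + 5×6 + 4×4 + 8×6 = 187
Proposal F: 3×5 + 15×1 + 5×2 + 4×1 + 8×5 = 84

Proposal E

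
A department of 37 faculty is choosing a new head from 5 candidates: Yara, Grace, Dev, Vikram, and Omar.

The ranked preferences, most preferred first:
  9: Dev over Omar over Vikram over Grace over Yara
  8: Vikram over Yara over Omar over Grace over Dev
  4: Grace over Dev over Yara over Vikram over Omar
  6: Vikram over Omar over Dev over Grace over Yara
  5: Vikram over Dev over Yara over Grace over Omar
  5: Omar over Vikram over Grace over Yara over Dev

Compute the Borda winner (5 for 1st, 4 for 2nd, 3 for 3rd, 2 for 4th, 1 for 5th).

Yara: 9×1 + 8×4 + 4×3 + 6×1 + 5×3 + 5×2 = 84
Grace: 9×2 + 8×2 + 4×5 + 6×2 + 5×2 + 5×3 = 91
Dev: 9×5 + 8×1 + 4×4 + 6×3 + 5×4 + 5×1 = 112
Vikram: 9×3 + 8×5 + 4×2 + 6×5 + 5×5 + 5×4 = 150
Omar: 9×4 + 8×3 + 4×1 + 6×4 + 5×1 + 5×5 = 118

Vikram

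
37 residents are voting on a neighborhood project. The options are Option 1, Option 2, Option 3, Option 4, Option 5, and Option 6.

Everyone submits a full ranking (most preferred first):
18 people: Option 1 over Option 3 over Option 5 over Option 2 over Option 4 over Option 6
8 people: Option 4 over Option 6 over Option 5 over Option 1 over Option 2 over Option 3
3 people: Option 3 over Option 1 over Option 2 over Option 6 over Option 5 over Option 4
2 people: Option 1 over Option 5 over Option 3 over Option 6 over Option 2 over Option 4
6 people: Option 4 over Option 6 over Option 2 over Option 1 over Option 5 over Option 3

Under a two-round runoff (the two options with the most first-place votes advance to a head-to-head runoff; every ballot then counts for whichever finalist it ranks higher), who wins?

Option 1

Round 1 first-place votes: Option 1 20, Option 2 0, Option 3 3, Option 4 14, Option 5 0, Option 6 0. Option 1 and Option 4 advance.
Runoff: Option 1 is ranked above Option 4 on 23 ballots, Option 4 above Option 1 on 14.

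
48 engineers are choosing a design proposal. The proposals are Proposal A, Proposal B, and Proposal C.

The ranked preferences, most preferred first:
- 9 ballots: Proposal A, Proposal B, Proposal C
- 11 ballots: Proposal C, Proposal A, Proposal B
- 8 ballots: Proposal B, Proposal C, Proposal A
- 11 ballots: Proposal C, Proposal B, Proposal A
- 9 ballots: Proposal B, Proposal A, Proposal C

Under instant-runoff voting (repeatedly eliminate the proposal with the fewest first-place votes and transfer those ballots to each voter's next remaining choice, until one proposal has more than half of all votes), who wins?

Proposal B

Round 1: Proposal A 9, Proposal B 17, Proposal C 22. Proposal A eliminated.
Round 2: Proposal B 26, Proposal C 22. Proposal B has a majority (≥25).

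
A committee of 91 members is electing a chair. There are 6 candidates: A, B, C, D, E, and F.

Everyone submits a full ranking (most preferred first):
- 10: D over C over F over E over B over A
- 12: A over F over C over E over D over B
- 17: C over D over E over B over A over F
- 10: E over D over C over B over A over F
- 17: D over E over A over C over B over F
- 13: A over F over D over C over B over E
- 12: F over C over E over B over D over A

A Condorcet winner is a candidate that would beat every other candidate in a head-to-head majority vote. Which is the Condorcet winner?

D

D vs A: 66–25
D vs B: 79–12
D vs C: 50–41
D vs E: 57–34
D vs F: 54–37
D beats every other candidate.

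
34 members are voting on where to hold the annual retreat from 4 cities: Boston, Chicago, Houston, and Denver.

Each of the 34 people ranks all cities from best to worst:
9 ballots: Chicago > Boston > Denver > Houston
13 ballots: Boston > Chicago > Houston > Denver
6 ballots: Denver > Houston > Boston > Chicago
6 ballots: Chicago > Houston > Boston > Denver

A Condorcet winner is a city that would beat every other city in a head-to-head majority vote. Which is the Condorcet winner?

Boston

Boston vs Chicago: 19–15
Boston vs Houston: 22–12
Boston vs Denver: 28–6
Boston beats every other city.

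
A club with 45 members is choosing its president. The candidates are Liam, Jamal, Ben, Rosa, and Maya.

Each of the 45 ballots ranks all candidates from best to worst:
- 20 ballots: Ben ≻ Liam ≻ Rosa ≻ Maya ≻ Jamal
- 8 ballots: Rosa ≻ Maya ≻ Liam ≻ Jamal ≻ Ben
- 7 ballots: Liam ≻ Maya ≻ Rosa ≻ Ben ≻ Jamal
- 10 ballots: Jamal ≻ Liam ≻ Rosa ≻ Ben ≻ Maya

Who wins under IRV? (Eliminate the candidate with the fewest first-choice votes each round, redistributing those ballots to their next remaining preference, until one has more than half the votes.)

Rosa

Round 1: Liam 7, Jamal 10, Ben 20, Rosa 8, Maya 0. Maya eliminated.
Round 2: Liam 7, Jamal 10, Ben 20, Rosa 8. Liam eliminated.
Round 3: Jamal 10, Ben 20, Rosa 15. Jamal eliminated.
Round 4: Ben 20, Rosa 25. Rosa has a majority (≥23).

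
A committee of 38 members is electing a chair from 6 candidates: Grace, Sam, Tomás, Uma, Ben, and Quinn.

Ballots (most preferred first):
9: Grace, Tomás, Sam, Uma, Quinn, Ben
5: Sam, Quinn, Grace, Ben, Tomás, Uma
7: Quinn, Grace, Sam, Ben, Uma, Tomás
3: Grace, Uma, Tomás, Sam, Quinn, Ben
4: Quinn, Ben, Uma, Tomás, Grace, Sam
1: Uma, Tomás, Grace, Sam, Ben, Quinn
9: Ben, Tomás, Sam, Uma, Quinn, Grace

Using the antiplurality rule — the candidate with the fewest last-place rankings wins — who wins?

Last-place votes: Grace 9, Sam 4, Tomás 7, Uma 5, Ben 12, Quinn 1.

Quinn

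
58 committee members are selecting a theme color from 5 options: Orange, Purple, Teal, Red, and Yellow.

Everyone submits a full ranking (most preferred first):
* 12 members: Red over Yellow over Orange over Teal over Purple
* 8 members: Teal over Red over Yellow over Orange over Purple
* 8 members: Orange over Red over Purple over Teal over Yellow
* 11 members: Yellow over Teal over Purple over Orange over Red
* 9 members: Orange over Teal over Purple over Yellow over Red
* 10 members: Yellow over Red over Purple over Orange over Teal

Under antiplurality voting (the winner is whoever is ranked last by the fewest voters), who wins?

Last-place votes: Orange 0, Purple 20, Teal 10, Red 20, Yellow 8.

Orange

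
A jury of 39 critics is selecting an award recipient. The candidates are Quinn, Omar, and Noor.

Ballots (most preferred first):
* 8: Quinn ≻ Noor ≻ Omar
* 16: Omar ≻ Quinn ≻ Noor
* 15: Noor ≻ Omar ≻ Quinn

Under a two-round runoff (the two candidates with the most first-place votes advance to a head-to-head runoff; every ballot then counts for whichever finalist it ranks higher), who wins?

Round 1 first-place votes: Quinn 8, Omar 16, Noor 15. Omar and Noor advance.
Runoff: Omar is ranked above Noor on 16 ballots, Noor above Omar on 23.

Noor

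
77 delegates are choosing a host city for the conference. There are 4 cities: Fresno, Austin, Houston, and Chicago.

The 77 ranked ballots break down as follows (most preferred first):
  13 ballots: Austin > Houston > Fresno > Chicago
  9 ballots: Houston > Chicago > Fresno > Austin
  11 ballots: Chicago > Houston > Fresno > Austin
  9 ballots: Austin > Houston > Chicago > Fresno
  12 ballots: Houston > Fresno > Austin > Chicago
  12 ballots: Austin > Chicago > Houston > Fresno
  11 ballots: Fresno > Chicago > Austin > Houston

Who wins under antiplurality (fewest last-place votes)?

Last-place votes: Fresno 21, Austin 20, Houston 11, Chicago 25.

Houston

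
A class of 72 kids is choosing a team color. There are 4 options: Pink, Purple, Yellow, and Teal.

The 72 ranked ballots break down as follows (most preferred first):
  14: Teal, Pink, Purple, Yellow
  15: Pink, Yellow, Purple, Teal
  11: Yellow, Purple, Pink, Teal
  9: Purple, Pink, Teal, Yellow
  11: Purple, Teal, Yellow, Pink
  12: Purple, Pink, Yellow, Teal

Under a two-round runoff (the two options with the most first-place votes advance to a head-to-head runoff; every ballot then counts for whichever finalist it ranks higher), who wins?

Purple

Round 1 first-place votes: Pink 15, Purple 32, Yellow 11, Teal 14. Purple and Pink advance.
Runoff: Purple is ranked above Pink on 43 ballots, Pink above Purple on 29.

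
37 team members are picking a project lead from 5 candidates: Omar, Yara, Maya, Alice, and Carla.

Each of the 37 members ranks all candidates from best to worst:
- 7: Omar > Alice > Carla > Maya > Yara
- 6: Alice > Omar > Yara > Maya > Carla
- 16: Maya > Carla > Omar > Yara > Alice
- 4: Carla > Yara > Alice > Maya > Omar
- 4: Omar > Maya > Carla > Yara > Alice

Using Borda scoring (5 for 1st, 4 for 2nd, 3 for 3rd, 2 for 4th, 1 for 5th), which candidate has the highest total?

Omar

Omar: 7×5 + 6×4 + 16×3 + 4×1 + 4×5 = 131
Yara: 7×1 + 6×3 + 16×2 + 4×4 + 4×2 = 81
Maya: 7×2 + 6×2 + 16×5 + 4×2 + 4×4 = 130
Alice: 7×4 + 6×5 + 16×1 + 4×3 + 4×1 = 90
Carla: 7×3 + 6×1 + 16×4 + 4×5 + 4×3 = 123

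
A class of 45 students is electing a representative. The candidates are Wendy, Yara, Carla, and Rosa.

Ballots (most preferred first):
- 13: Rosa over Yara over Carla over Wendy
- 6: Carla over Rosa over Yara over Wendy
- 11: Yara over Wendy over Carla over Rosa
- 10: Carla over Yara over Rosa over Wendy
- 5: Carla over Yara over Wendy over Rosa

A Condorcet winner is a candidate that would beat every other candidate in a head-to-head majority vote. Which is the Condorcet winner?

Yara vs Wendy: 45–0
Yara vs Carla: 24–21
Yara vs Rosa: 26–19
Yara beats every other candidate.

Yara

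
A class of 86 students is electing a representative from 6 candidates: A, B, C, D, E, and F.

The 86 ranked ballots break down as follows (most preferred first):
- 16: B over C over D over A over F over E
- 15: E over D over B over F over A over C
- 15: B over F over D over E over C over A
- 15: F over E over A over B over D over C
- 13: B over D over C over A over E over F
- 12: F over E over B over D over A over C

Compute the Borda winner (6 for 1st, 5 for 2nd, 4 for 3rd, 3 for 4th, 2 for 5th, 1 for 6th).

B

A: 16×3 + 15×2 + 15×1 + 15×4 + 13×3 + 12×2 = 216
B: 16×6 + 15×4 + 15×6 + 15×3 + 13×6 + 12×4 = 417
C: 16×5 + 15×1 + 15×2 + 15×1 + 13×4 + 12×1 = 204
D: 16×4 + 15×5 + 15×4 + 15×2 + 13×5 + 12×3 = 330
E: 16×1 + 15×6 + 15×3 + 15×5 + 13×2 + 12×5 = 312
F: 16×2 + 15×3 + 15×5 + 15×6 + 13×1 + 12×6 = 327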